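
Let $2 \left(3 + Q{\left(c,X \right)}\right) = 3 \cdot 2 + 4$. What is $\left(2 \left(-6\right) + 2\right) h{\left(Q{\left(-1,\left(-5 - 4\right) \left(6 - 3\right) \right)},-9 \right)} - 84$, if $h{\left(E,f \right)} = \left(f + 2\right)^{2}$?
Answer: $-574$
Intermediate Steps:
$Q{\left(c,X \right)} = 2$ ($Q{\left(c,X \right)} = -3 + \frac{3 \cdot 2 + 4}{2} = -3 + \frac{6 + 4}{2} = -3 + \frac{1}{2} \cdot 10 = -3 + 5 = 2$)
$h{\left(E,f \right)} = \left(2 + f\right)^{2}$
$\left(2 \left(-6\right) + 2\right) h{\left(Q{\left(-1,\left(-5 - 4\right) \left(6 - 3\right) \right)},-9 \right)} - 84 = \left(2 \left(-6\right) + 2\right) \left(2 - 9\right)^{2} - 84 = \left(-12 + 2\right) \left(-7\right)^{2} - 84 = \left(-10\right) 49 - 84 = -490 - 84 = -574$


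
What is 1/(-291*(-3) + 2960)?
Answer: 1/3833 ≈ 0.00026089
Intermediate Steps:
1/(-291*(-3) + 2960) = 1/(873 + 2960) = 1/3833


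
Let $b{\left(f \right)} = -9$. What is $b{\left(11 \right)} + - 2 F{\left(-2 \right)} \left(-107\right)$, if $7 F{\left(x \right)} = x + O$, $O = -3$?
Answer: $- \frac{1133}{7} \approx -161.86$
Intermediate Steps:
$F{\left(x \right)} = - \frac{3}{7} + \frac{x}{7}$ ($F{\left(x \right)} = \frac{x - 3}{7} = \frac{-3 + x}{7} = - \frac{3}{7} + \frac{x}{7}$)
$b{\left(11 \right)} + - 2 F{\left(-2 \right)} \left(-107\right) = -9 + - 2 \left(- \frac{3}{7} + \frac{1}{7} \left(-2\right)\right) \left(-107\right) = -9 + - 2 \left(- \frac{3}{7} - \frac{2}{7}\right) \left(-107\right) = -9 + \left(-2\right) \left(- \frac{5}{7}\right) \left(-107\right) = -9 + \frac{10}{7} \left(-107\right) = -9 - \frac{1070}{7} = - \frac{1133}{7}$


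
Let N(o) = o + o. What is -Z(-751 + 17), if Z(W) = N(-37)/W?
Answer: -37/367 ≈ -0.10082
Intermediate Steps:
N(o) = 2*o
Z(W) = -74/W (Z(W) = (2*(-37))/W = -74/W)
-Z(-751 + 17) = -(-74)/(-751 + 17) = -(-74)/(-734) = -(-74)*(-1)/734 = -1*37/367 = -37/367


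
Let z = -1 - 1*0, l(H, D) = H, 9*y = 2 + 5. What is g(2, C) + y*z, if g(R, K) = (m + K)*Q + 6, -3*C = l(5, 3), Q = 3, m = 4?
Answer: 110/9 ≈ 12.222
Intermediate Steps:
y = 7/9 (y = (2 + 5)/9 = (1/9)*7 = 7/9 ≈ 0.77778)
C = -5/3 (C = -1/3*5 = -5/3 ≈ -1.6667)
g(R, K) = 18 + 3*K (g(R, K) = (4 + K)*3 + 6 = (12 + 3*K) + 6 = 18 + 3*K)
z = -1 (z = -1 + 0 = -1)
g(2, C) + y*z = (18 + 3*(-5/3)) + (7/9)*(-1) = (18 - 5) - 7/9 = 13 - 7/9 = 110/9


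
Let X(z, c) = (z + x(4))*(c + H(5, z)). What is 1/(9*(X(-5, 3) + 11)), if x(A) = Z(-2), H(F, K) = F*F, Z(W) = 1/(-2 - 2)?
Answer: -1/1224 ≈ -0.00081699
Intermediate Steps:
Z(W) = -1/4 (Z(W) = 1/(-4) = -1/4)
H(F, K) = F**2
x(A) = -1/4
X(z, c) = (25 + c)*(-1/4 + z) (X(z, c) = (z - 1/4)*(c + 5**2) = (-1/4 + z)*(c + 25) = (-1/4 + z)*(25 + c) = (25 + c)*(-1/4 + z))
1/(9*(X(-5, 3) + 11)) = 1/(9*((-25/4 + 25*(-5) - 1/4*3 + 3*(-5)) + 11)) = 1/(9*((-25/4 - 125 - 3/4 - 15) + 11)) = 1/(9*(-147 + 11)) = 1/(9*(-136)) = 1/(-1224) = -1/1224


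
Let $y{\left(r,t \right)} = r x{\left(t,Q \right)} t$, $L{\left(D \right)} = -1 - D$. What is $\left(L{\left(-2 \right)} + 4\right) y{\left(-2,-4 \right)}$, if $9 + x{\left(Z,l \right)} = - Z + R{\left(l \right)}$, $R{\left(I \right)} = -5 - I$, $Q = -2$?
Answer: $-320$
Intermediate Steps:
$x{\left(Z,l \right)} = -14 - Z - l$ ($x{\left(Z,l \right)} = -9 - \left(5 + Z + l\right) = -14 - Z - l$)
$y{\left(r,t \right)} = r t \left(-12 - t\right)$ ($y{\left(r,t \right)} = r \left(-14 - t - -2\right) t = r \left(-14 - t + 2\right) t = r \left(-12 - t\right) t = r t \left(-12 - t\right)$)
$\left(L{\left(-2 \right)} + 4\right) y{\left(-2,-4 \right)} = \left(\left(-1 - -2\right) + 4\right) \left(\left(-1\right) \left(-2\right) \left(-4\right) \left(12 - 4\right)\right) = \left(\left(-1 + 2\right) + 4\right) \left(\left(-1\right) \left(-2\right) \left(-4\right) 8\right) = \left(1 + 4\right) \left(-64\right) = 5 \left(-64\right) = -320$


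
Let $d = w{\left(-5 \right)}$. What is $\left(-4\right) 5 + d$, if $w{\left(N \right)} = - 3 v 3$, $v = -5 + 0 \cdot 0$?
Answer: $25$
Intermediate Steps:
$v = -5$ ($v = -5 + 0 = -5$)
$w{\left(N \right)} = 45$ ($w{\left(N \right)} = \left(-3\right) \left(-5\right) 3 = 15 \cdot 3 = 45$)
$d = 45$
$\left(-4\right) 5 + d = \left(-4\right) 5 + 45 = -20 + 45 = 25$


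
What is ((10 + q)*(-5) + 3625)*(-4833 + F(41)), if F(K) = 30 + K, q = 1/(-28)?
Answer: -238350005/14 ≈ -1.7025e+7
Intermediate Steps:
q = -1/28 ≈ -0.035714
((10 + q)*(-5) + 3625)*(-4833 + F(41)) = ((10 - 1/28)*(-5) + 3625)*(-4833 + (30 + 41)) = ((279/28)*(-5) + 3625)*(-4833 + 71) = (-1395/28 + 3625)*(-4762) = (100105/28)*(-4762) = -238350005/14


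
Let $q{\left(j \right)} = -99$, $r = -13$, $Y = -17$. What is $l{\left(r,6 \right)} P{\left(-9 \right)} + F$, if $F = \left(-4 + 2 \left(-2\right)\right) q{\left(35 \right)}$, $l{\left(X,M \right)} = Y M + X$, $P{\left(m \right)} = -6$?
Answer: $1482$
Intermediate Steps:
$l{\left(X,M \right)} = X - 17 M$ ($l{\left(X,M \right)} = - 17 M + X = X - 17 M$)
$F = 792$ ($F = \left(-4 + 2 \left(-2\right)\right) \left(-99\right) = \left(-4 - 4\right) \left(-99\right) = \left(-8\right) \left(-99\right) = 792$)
$l{\left(r,6 \right)} P{\left(-9 \right)} + F = \left(-13 - 102\right) \left(-6\right) + 792 = \left(-115\right) \left(-6\right) + 792 = 690 + 792 = 1482$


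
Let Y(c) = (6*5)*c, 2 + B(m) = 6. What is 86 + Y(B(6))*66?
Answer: 8006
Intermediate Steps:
B(m) = 4 (B(m) = -2 + 6 = 4)
Y(c) = 30*c
86 + Y(B(6))*66 = 86 + (30*4)*66 = 86 + 120*66 = 86 + 7920 = 8006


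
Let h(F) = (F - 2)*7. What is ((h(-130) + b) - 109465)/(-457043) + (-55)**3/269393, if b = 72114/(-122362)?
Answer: -2832823860074487/7532860756305719 ≈ -0.37606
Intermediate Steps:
h(F) = -14 + 7*F (h(F) = (-2 + F)*7 = -14 + 7*F)
b = -36057/61181 (b = 72114*(-1/122362) = -36057/61181 ≈ -0.58935)
((h(-130) + b) - 109465)/(-457043) + (-55)**3/269393 = (((-14 + 7*(-130)) - 36057/61181) - 109465)/(-457043) + (-55)**3/269393 = (((-14 - 910) - 36057/61181) - 109465)*(-1/457043) - 166375*1/269393 = ((-924 - 36057/61181) - 109465)*(-1/457043) - 166375/269393 = (-56567301/61181 - 109465)*(-1/457043) - 166375/269393 = -6753745466/61181*(-1/457043) - 166375/269393 = 6753745466/27962347783 - 166375/269393 = -2832823860074487/7532860756305719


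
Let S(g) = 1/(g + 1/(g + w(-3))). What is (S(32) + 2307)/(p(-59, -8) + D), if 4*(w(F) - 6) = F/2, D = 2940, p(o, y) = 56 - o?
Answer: 22239781/29450200 ≈ 0.75517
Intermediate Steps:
w(F) = 6 + F/8 (w(F) = 6 + (F/2)/4 = 6 + F/8)
S(g) = 1/(g + 1/(45/8 + g)) (S(g) = 1/(g + 1/(g + (6 + (1/8)*(-3)))) = 1/(g + 1/(g + (6 - 3/8))) = 1/(g + 1/(g + 45/8)) = 1/(g + 1/(45/8 + g)))
(S(32) + 2307)/(p(-59, -8) + D) = ((45 + 8*32)/(8 + 8*32**2 + 45*32) + 2307)/((56 - 1*(-59)) + 2940) = ((45 + 256)/(8 + 8*1024 + 1440) + 2307)/((56 + 59) + 2940) = (301/(8 + 8192 + 1440) + 2307)/(115 + 2940) = (301/9640 + 2307)/3055 = ((1/9640)*301 + 2307)*(1/3055) = (301/9640 + 2307)*(1/3055) = (22239781/9640)*(1/3055) = 22239781/29450200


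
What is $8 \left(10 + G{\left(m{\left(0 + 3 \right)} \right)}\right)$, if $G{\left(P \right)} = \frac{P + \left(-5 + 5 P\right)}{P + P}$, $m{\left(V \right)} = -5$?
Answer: $108$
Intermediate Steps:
$G{\left(P \right)} = \frac{-5 + 6 P}{2 P}$
$8 \left(10 + G{\left(m{\left(0 + 3 \right)} \right)}\right) = 8 \left(10 + \left(3 - \frac{5}{2 \left(-5\right)}\right)\right) = 8 \left(10 + \left(3 - - \frac{1}{2}\right)\right) = 8 \left(10 + \left(3 + \frac{1}{2}\right)\right) = 8 \left(10 + \frac{7}{2}\right) = 8 \cdot \frac{27}{2} = 108$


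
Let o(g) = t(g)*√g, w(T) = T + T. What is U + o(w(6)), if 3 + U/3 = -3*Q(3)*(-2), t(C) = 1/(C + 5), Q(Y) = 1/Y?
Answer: -3 + 2*√3/17 ≈ -2.7962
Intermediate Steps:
w(T) = 2*T
t(C) = 1/(5 + C)
o(g) = √g/(5 + g)
U = -3 (U = -9 + 3*(-3/3*(-2)) = -9 + 3*(-3*⅓*(-2)) = -9 + 3*(-1*(-2)) = -9 + 3*2 = -9 + 6 = -3)
U + o(w(6)) = -3 + √(2*6)/(5 + 2*6) = -3 + √12/(5 + 12) = -3 + (2*√3)/17 = -3 + (2*√3)*(1/17) = -3 + 2*√3/17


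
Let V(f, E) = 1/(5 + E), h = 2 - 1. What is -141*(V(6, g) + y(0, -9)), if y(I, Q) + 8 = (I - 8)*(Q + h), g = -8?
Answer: -7849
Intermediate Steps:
h = 1
y(I, Q) = -8 + (1 + Q)*(-8 + I) (y(I, Q) = -8 + (I - 8)*(Q + 1) = -8 + (-8 + I)*(1 + Q) = -8 + (1 + Q)*(-8 + I))
-141*(V(6, g) + y(0, -9)) = -141*(1/(5 - 8) + (-16 + 0 - 8*(-9) + 0*(-9))) = -141*(1/(-3) + (-16 + 0 + 72 + 0)) = -141*(-⅓ + 56) = -141*167/3 = -7849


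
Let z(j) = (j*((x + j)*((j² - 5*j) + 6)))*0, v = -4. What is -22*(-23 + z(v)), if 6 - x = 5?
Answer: 506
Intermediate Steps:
x = 1 (x = 6 - 1*5 = 6 - 5 = 1)
z(j) = 0 (z(j) = (j*((1 + j)*((j² - 5*j) + 6)))*0 = (j*((1 + j)*(6 + j² - 5*j)))*0 = (j*(1 + j)*(6 + j² - 5*j))*0 = 0)
-22*(-23 + z(v)) = -22*(-23 + 0) = -22*(-23) = 506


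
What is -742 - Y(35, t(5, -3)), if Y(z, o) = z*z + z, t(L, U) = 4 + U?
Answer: -2002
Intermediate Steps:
Y(z, o) = z + z² (Y(z, o) = z² + z = z + z²)
-742 - Y(35, t(5, -3)) = -742 - 35*(1 + 35) = -742 - 35*36 = -742 - 1*1260 = -742 - 1260 = -2002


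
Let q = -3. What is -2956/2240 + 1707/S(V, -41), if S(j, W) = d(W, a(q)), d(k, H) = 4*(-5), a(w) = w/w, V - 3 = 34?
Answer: -9707/112 ≈ -86.670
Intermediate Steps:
V = 37 (V = 3 + 34 = 37)
a(w) = 1
d(k, H) = -20
S(j, W) = -20
-2956/2240 + 1707/S(V, -41) = -2956/2240 + 1707/(-20) = -2956*1/2240 + 1707*(-1/20) = -739/560 - 1707/20 = -9707/112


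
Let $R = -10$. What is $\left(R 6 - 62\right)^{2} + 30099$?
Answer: $44983$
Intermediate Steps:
$\left(R 6 - 62\right)^{2} + 30099 = \left(\left(-10\right) 6 - 62\right)^{2} + 30099 = \left(-60 - 62\right)^{2} + 30099 = \left(-122\right)^{2} + 30099 = 14884 + 30099 = 44983$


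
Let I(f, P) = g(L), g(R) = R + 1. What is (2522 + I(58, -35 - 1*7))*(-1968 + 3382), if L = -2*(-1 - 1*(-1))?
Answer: 3567522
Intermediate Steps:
L = 0 (L = -2*(-1 + 1) = -2*0 = 0)
g(R) = 1 + R
I(f, P) = 1 (I(f, P) = 1 + 0 = 1)
(2522 + I(58, -35 - 1*7))*(-1968 + 3382) = (2522 + 1)*(-1968 + 3382) = 2523*1414 = 3567522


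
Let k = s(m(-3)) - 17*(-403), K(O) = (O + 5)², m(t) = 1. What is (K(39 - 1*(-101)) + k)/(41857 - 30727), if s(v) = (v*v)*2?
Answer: 263/105 ≈ 2.5048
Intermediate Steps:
s(v) = 2*v² (s(v) = v²*2 = 2*v²)
K(O) = (5 + O)²
k = 6853 (k = 2*1² - 17*(-403) = 2*1 - 1*(-6851) = 2 + 6851 = 6853)
(K(39 - 1*(-101)) + k)/(41857 - 30727) = ((5 + (39 - 1*(-101)))² + 6853)/(41857 - 30727) = ((5 + (39 + 101))² + 6853)/11130 = ((5 + 140)² + 6853)*(1/11130) = (145² + 6853)*(1/11130) = (21025 + 6853)*(1/11130) = 27878*(1/11130) = 263/105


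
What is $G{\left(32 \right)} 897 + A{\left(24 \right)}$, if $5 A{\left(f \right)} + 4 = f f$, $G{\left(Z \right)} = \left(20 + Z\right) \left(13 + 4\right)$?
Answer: $\frac{3965312}{5} \approx 7.9306 \cdot 10^{5}$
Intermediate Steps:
$G{\left(Z \right)} = 340 + 17 Z$ ($G{\left(Z \right)} = \left(20 + Z\right) 17 = 340 + 17 Z$)
$A{\left(f \right)} = - \frac{4}{5} + \frac{f^{2}}{5}$ ($A{\left(f \right)} = - \frac{4}{5} + \frac{f f}{5} = - \frac{4}{5} + \frac{f^{2}}{5}$)
$G{\left(32 \right)} 897 + A{\left(24 \right)} = \left(340 + 17 \cdot 32\right) 897 - \left(\frac{4}{5} - \frac{24^{2}}{5}\right) = \left(340 + 544\right) 897 + \left(- \frac{4}{5} + \frac{1}{5} \cdot 576\right) = 884 \cdot 897 + \left(- \frac{4}{5} + \frac{576}{5}\right) = 792948 + \frac{572}{5} = \frac{3965312}{5}$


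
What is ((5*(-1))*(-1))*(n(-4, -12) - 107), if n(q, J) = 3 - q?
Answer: -500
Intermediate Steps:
((5*(-1))*(-1))*(n(-4, -12) - 107) = ((5*(-1))*(-1))*((3 - 1*(-4)) - 107) = (-5*(-1))*((3 + 4) - 107) = 5*(7 - 107) = 5*(-100) = -500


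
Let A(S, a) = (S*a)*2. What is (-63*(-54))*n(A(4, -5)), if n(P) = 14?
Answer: 47628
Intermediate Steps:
A(S, a) = 2*S*a
(-63*(-54))*n(A(4, -5)) = -63*(-54)*14 = 3402*14 = 47628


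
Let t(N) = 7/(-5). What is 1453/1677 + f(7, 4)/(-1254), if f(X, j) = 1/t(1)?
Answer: 1418091/1635634 ≈ 0.86700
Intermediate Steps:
t(N) = -7/5 (t(N) = 7*(-1/5) = -7/5)
f(X, j) = -5/7 (f(X, j) = 1/(-7/5) = -5/7)
1453/1677 + f(7, 4)/(-1254) = 1453/1677 - 5/7/(-1254) = 1453*(1/1677) - 5/7*(-1/1254) = 1453/1677 + 5/8778 = 1418091/1635634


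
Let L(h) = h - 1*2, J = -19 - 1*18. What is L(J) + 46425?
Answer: 46386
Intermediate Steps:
J = -37 (J = -19 - 18 = -37)
L(h) = -2 + h (L(h) = h - 2 = -2 + h)
L(J) + 46425 = (-2 - 37) + 46425 = -39 + 46425 = 46386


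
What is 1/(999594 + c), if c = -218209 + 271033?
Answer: 1/1052418 ≈ 9.5019e-7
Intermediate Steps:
c = 52824
1/(999594 + c) = 1/(999594 + 52824) = 1/1052418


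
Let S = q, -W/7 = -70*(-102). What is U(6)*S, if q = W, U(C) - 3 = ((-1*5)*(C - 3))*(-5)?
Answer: -3898440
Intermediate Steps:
U(C) = -72 + 25*C (U(C) = 3 + ((-1*5)*(C - 3))*(-5) = 3 - 5*(-3 + C)*(-5) = 3 + (15 - 5*C)*(-5) = 3 + (-75 + 25*C) = -72 + 25*C)
W = -49980 (W = -(-490)*(-102) = -7*7140 = -49980)
q = -49980
S = -49980
U(6)*S = (-72 + 25*6)*(-49980) = (-72 + 150)*(-49980) = 78*(-49980) = -3898440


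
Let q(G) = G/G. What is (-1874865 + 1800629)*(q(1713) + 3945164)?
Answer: -292873268940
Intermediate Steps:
q(G) = 1
(-1874865 + 1800629)*(q(1713) + 3945164) = (-1874865 + 1800629)*(1 + 3945164) = -74236*3945165 = -292873268940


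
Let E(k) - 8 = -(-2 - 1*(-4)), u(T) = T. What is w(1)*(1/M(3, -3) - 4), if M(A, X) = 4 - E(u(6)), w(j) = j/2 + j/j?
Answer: -27/4 ≈ -6.7500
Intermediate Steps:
w(j) = 1 + j/2 (w(j) = j*(1/2) + 1 = j/2 + 1 = 1 + j/2)
E(k) = 6 (E(k) = 8 - (-2 - 1*(-4)) = 8 - (-2 + 4) = 8 - 1*2 = 8 - 2 = 6)
M(A, X) = -2 (M(A, X) = 4 - 1*6 = 4 - 6 = -2)
w(1)*(1/M(3, -3) - 4) = (1 + (1/2)*1)*(1/(-2) - 4) = (1 + 1/2)*(-1/2 - 4) = (3/2)*(-9/2) = -27/4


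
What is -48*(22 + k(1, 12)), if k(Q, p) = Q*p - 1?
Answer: -1584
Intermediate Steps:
k(Q, p) = -1 + Q*p
-48*(22 + k(1, 12)) = -48*(22 + (-1 + 1*12)) = -48*(22 + (-1 + 12)) = -48*(22 + 11) = -48*33 = -1584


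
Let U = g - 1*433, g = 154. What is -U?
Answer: 279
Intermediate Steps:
U = -279 (U = 154 - 1*433 = 154 - 433 = -279)
-U = -1*(-279) = 279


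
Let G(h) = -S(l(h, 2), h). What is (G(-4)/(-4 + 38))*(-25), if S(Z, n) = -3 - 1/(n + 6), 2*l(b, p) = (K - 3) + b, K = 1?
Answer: -175/68 ≈ -2.5735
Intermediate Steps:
l(b, p) = -1 + b/2 (l(b, p) = ((1 - 3) + b)/2 = (-2 + b)/2 = -1 + b/2)
S(Z, n) = -3 - 1/(6 + n)
G(h) = -(-19 - 3*h)/(6 + h)
(G(-4)/(-4 + 38))*(-25) = (((19 + 3*(-4))/(6 - 4))/(-4 + 38))*(-25) = (((19 - 12)/2)/34)*(-25) = (((½)*7)*(1/34))*(-25) = ((7/2)*(1/34))*(-25) = (7/68)*(-25) = -175/68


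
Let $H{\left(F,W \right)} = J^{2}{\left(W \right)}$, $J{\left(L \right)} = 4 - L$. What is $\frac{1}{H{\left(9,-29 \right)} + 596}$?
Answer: $\frac{1}{1685} \approx 0.00059347$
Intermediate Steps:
$H{\left(F,W \right)} = \left(4 - W\right)^{2}$
$\frac{1}{H{\left(9,-29 \right)} + 596} = \frac{1}{\left(-4 - 29\right)^{2} + 596} = \frac{1}{\left(-33\right)^{2} + 596} = \frac{1}{1089 + 596} = \frac{1}{1685}$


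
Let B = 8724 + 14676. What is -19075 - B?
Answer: -42475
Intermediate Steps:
B = 23400
-19075 - B = -19075 - 1*23400 = -19075 - 23400 = -42475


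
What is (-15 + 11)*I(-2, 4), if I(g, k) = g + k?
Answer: -8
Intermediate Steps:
(-15 + 11)*I(-2, 4) = (-15 + 11)*(-2 + 4) = -4*2 = -8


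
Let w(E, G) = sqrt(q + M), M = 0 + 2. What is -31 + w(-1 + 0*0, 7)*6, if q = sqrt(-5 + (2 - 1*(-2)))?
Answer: -31 + 6*sqrt(2 + I) ≈ -22.268 + 2.0614*I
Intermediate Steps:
M = 2
q = I (q = sqrt(-5 + (2 + 2)) = sqrt(-5 + 4) = sqrt(-1) = I ≈ 1.0*I)
w(E, G) = sqrt(2 + I) (w(E, G) = sqrt(I + 2) = sqrt(2 + I))
-31 + w(-1 + 0*0, 7)*6 = -31 + sqrt(2 + I)*6 = -31 + 6*sqrt(2 + I)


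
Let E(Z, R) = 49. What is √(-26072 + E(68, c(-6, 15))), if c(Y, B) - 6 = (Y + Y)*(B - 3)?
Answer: I*√26023 ≈ 161.32*I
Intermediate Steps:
c(Y, B) = 6 + 2*Y*(-3 + B) (c(Y, B) = 6 + (Y + Y)*(B - 3) = 6 + (2*Y)*(-3 + B) = 6 + 2*Y*(-3 + B))
√(-26072 + E(68, c(-6, 15))) = √(-26072 + 49) = √(-26023) = I*√26023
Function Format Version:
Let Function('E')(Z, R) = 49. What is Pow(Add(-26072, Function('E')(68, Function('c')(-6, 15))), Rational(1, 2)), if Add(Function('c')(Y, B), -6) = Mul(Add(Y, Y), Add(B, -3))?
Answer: Mul(I, Pow(26023, Rational(1, 2))) ≈ Mul(161.32, I)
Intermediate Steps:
Function('c')(Y, B) = Add(6, Mul(2, Y, Add(-3, B))) (Function('c')(Y, B) = Add(6, Mul(Add(Y, Y), Add(B, -3))) = Add(6, Mul(Mul(2, Y), Add(-3, B))) = Add(6, Mul(2, Y, Add(-3, B))))
Pow(Add(-26072, Function('E')(68, Function('c')(-6, 15))), Rational(1, 2)) = Pow(Add(-26072, 49), Rational(1, 2)) = Pow(-26023, Rational(1, 2)) = Mul(I, Pow(26023, Rational(1, 2)))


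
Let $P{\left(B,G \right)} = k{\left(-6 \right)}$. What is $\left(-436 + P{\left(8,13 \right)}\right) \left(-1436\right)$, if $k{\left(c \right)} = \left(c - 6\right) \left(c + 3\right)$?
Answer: $574400$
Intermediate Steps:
$k{\left(c \right)} = \left(-6 + c\right) \left(3 + c\right)$
$P{\left(B,G \right)} = 36$ ($P{\left(B,G \right)} = -18 + \left(-6\right)^{2} - -18 = -18 + 36 + 18 = 36$)
$\left(-436 + P{\left(8,13 \right)}\right) \left(-1436\right) = \left(-436 + 36\right) \left(-1436\right) = \left(-400\right) \left(-1436\right) = 574400$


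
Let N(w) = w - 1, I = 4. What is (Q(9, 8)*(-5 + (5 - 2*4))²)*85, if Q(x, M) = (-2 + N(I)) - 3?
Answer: -10880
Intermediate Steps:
N(w) = -1 + w
Q(x, M) = -2 (Q(x, M) = (-2 + (-1 + 4)) - 3 = (-2 + 3) - 3 = 1 - 3 = -2)
(Q(9, 8)*(-5 + (5 - 2*4))²)*85 = -2*(-5 + (5 - 2*4))²*85 = -2*(-5 + (5 - 8))²*85 = -2*(-5 - 3)²*85 = -2*(-8)²*85 = -2*64*85 = -128*85 = -10880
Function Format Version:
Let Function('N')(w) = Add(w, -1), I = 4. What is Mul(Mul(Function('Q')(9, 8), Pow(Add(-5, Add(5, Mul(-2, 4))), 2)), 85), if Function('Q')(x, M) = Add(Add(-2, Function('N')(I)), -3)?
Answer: -10880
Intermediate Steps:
Function('N')(w) = Add(-1, w)
Function('Q')(x, M) = -2 (Function('Q')(x, M) = Add(Add(-2, Add(-1, 4)), -3) = Add(Add(-2, 3), -3) = Add(1, -3) = -2)
Mul(Mul(Function('Q')(9, 8), Pow(Add(-5, Add(5, Mul(-2, 4))), 2)), 85) = Mul(Mul(-2, Pow(Add(-5, Add(5, Mul(-2, 4))), 2)), 85) = Mul(Mul(-2, Pow(Add(-5, Add(5, -8)), 2)), 85) = Mul(Mul(-2, Pow(Add(-5, -3), 2)), 85) = Mul(Mul(-2, Pow(-8, 2)), 85) = Mul(Mul(-2, 64), 85) = Mul(-128, 85) = -10880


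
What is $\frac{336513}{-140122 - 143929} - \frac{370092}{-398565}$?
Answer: $- \frac{9665767051}{37737595605} \approx -0.25613$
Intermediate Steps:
$\frac{336513}{-140122 - 143929} - \frac{370092}{-398565} = \frac{336513}{-140122 - 143929} - - \frac{123364}{132855} = \frac{336513}{-284051} + \frac{123364}{132855} = 336513 \left(- \frac{1}{284051}\right) + \frac{123364}{132855} = - \frac{336513}{284051} + \frac{123364}{132855} = - \frac{9665767051}{37737595605}$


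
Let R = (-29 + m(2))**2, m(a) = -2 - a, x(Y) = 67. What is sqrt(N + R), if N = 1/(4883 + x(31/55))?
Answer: sqrt(118592122)/330 ≈ 33.000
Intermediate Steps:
N = 1/4950 (N = 1/(4883 + 67) = 1/4950 ≈ 0.00020202)
R = 1089 (R = (-29 + (-2 - 1*2))**2 = (-29 + (-2 - 2))**2 = (-29 - 4)**2 = (-33)**2 = 1089)
sqrt(N + R) = sqrt(1/4950 + 1089) = sqrt(5390551/4950) = sqrt(118592122)/330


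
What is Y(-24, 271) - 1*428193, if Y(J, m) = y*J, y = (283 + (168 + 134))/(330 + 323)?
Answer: -279624069/653 ≈ -4.2821e+5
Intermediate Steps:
y = 585/653 (y = (283 + 302)/653 = 585*(1/653) = 585/653 ≈ 0.89587)
Y(J, m) = 585*J/653
Y(-24, 271) - 1*428193 = (585/653)*(-24) - 1*428193 = -14040/653 - 428193 = -279624069/653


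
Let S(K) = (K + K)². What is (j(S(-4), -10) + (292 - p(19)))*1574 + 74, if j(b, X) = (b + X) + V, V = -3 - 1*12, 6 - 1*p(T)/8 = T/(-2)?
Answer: 325892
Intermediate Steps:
p(T) = 48 + 4*T (p(T) = 48 - 8*T/(-2) = 48 - 8*T*(-1)/2 = 48 - (-4)*T = 48 + 4*T)
S(K) = 4*K² (S(K) = (2*K)² = 4*K²)
V = -15 (V = -3 - 12 = -15)
j(b, X) = -15 + X + b (j(b, X) = (b + X) - 15 = (X + b) - 15 = -15 + X + b)
(j(S(-4), -10) + (292 - p(19)))*1574 + 74 = ((-15 - 10 + 4*(-4)²) + (292 - (48 + 4*19)))*1574 + 74 = ((-15 - 10 + 4*16) + (292 - (48 + 76)))*1574 + 74 = ((-15 - 10 + 64) + (292 - 1*124))*1574 + 74 = (39 + (292 - 124))*1574 + 74 = (39 + 168)*1574 + 74 = 207*1574 + 74 = 325818 + 74 = 325892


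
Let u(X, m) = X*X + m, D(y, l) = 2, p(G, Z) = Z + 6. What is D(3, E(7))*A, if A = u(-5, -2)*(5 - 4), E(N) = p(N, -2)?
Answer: 46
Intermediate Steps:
p(G, Z) = 6 + Z
E(N) = 4 (E(N) = 6 - 2 = 4)
u(X, m) = m + X**2 (u(X, m) = X**2 + m = m + X**2)
A = 23 (A = (-2 + (-5)**2)*(5 - 4) = (-2 + 25)*1 = 23*1 = 23)
D(3, E(7))*A = 2*23 = 46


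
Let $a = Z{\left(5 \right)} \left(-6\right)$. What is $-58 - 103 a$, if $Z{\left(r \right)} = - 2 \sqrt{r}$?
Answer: $-58 - 1236 \sqrt{5} \approx -2821.8$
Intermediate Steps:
$a = 12 \sqrt{5}$ ($a = - 2 \sqrt{5} \left(-6\right) = 12 \sqrt{5} \approx 26.833$)
$-58 - 103 a = -58 - 103 \cdot 12 \sqrt{5} = -58 - 1236 \sqrt{5}$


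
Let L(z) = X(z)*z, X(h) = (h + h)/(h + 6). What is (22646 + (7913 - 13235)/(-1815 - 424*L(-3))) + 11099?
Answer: 49033259/1453 ≈ 33746.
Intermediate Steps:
X(h) = 2*h/(6 + h) (X(h) = (2*h)/(6 + h) = 2*h/(6 + h))
L(z) = 2*z²/(6 + z) (L(z) = (2*z/(6 + z))*z = 2*z²/(6 + z))
(22646 + (7913 - 13235)/(-1815 - 424*L(-3))) + 11099 = (22646 + (7913 - 13235)/(-1815 - 848*(-3)²/(6 - 3))) + 11099 = (22646 - 5322/(-1815 - 848*9/3)) + 11099 = (22646 - 5322/(-1815 - 424*6)) + 11099 = (22646 - 5322/(-1815 - 2544)) + 11099 = (22646 - 5322/(-4359)) + 11099 = (22646 - 5322*(-1/4359)) + 11099 = (22646 + 1774/1453) + 11099 = 32906412/1453 + 11099 = 49033259/1453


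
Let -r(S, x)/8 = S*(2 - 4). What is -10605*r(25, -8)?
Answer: -4242000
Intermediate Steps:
r(S, x) = 16*S (r(S, x) = -8*S*(2 - 4) = -8*S*(-2) = -(-16)*S = 16*S)
-10605*r(25, -8) = -169680*25 = -10605*400 = -4242000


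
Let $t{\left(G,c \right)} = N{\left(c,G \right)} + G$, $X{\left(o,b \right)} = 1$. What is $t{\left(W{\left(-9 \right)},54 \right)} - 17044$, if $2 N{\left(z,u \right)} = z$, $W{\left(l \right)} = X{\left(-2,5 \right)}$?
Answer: $-17016$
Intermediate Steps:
$W{\left(l \right)} = 1$
$N{\left(z,u \right)} = \frac{z}{2}$
$t{\left(G,c \right)} = G + \frac{c}{2}$ ($t{\left(G,c \right)} = \frac{c}{2} + G = G + \frac{c}{2}$)
$t{\left(W{\left(-9 \right)},54 \right)} - 17044 = \left(1 + \frac{1}{2} \cdot 54\right) - 17044 = \left(1 + 27\right) - 17044 = 28 - 17044 = -17016$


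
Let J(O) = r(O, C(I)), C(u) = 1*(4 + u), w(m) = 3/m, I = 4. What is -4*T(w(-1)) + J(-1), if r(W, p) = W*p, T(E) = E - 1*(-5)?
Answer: -16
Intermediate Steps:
C(u) = 4 + u
T(E) = 5 + E (T(E) = E + 5 = 5 + E)
J(O) = 8*O (J(O) = O*(4 + 4) = O*8 = 8*O)
-4*T(w(-1)) + J(-1) = -4*(5 + 3/(-1)) + 8*(-1) = -4*(5 + 3*(-1)) - 8 = -4*(5 - 3) - 8 = -4*2 - 8 = -8 - 8 = -16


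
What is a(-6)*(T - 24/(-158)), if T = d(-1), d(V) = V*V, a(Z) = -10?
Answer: -910/79 ≈ -11.519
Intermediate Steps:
d(V) = V²
T = 1 (T = (-1)² = 1)
a(-6)*(T - 24/(-158)) = -10*(1 - 24/(-158)) = -10*(1 - 24*(-1/158)) = -10*(1 + 12/79) = -10*91/79 = -910/79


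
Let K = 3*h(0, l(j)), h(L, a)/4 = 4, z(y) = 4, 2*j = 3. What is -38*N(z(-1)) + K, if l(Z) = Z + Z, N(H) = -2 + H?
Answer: -28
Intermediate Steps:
j = 3/2 (j = (½)*3 = 3/2 ≈ 1.5000)
l(Z) = 2*Z
h(L, a) = 16 (h(L, a) = 4*4 = 16)
K = 48 (K = 3*16 = 48)
-38*N(z(-1)) + K = -38*(-2 + 4) + 48 = -38*2 + 48 = -76 + 48 = -28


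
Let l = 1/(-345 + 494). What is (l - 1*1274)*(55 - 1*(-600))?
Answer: -124335375/149 ≈ -8.3447e+5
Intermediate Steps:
l = 1/149 ≈ 0.0067114
(l - 1*1274)*(55 - 1*(-600)) = (1/149 - 1*1274)*(55 - 1*(-600)) = (1/149 - 1274)*(55 + 600) = -189825/149*655 = -124335375/149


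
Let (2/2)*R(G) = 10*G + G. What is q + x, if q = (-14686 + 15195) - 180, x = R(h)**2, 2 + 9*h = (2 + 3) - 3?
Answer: 329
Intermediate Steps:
h = 0 (h = -2/9 + ((2 + 3) - 3)/9 = -2/9 + (5 - 3)/9 = -2/9 + (1/9)*2 = -2/9 + 2/9 = 0)
R(G) = 11*G (R(G) = 10*G + G = 11*G)
x = 0 (x = (11*0)**2 = 0**2 = 0)
q = 329 (q = 509 - 180 = 329)
q + x = 329 + 0 = 329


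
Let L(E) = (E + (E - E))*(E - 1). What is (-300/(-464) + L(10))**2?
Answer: 110565225/13456 ≈ 8216.8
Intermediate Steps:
L(E) = E*(-1 + E) (L(E) = (E + 0)*(-1 + E) = E*(-1 + E))
(-300/(-464) + L(10))**2 = (-300/(-464) + 10*(-1 + 10))**2 = (-300*(-1/464) + 10*9)**2 = (75/116 + 90)**2 = (10515/116)**2 = 110565225/13456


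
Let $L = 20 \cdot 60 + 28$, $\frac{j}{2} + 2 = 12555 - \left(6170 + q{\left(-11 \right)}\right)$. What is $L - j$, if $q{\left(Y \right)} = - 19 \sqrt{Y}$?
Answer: $-11538 - 38 i \sqrt{11} \approx -11538.0 - 126.03 i$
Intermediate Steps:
$j = 12766 + 38 i \sqrt{11}$ ($j = -4 + 2 \left(12555 - \left(6170 - 19 \sqrt{-11}\right)\right) = -4 + 2 \left(12555 - \left(6170 - 19 i \sqrt{11}\right)\right) = -4 + 2 \left(6385 + 19 i \sqrt{11}\right) = -4 + \left(12770 + 38 i \sqrt{11}\right) = 12766 + 38 i \sqrt{11} \approx 12766.0 + 126.03 i$)
$L = 1228$ ($L = 1200 + 28 = 1228$)
$L - j = 1228 - \left(12766 + 38 i \sqrt{11}\right) = -11538 - 38 i \sqrt{11}$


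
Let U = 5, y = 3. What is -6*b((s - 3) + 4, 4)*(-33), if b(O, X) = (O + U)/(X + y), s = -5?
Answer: 198/7 ≈ 28.286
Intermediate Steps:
b(O, X) = (5 + O)/(3 + X) (b(O, X) = (O + 5)/(X + 3) = (5 + O)/(3 + X))
-6*b((s - 3) + 4, 4)*(-33) = -6*(5 + ((-5 - 3) + 4))/(3 + 4)*(-33) = -6*(5 + (-8 + 4))/7*(-33) = -6*(5 - 4)/7*(-33) = -6/7*(-33) = 198/7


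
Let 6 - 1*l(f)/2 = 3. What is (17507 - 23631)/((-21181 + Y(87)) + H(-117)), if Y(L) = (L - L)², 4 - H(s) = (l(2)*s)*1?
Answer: 6124/20475 ≈ 0.29910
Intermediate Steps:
l(f) = 6 (l(f) = 12 - 2*3 = 12 - 6 = 6)
H(s) = 4 - 6*s
Y(L) = 0 (Y(L) = 0² = 0)
(17507 - 23631)/((-21181 + Y(87)) + H(-117)) = (17507 - 23631)/((-21181 + 0) + (4 - 6*(-117))) = -6124/(-21181 + (4 + 702)) = -6124/(-21181 + 706) = -6124/(-20475) = -6124*(-1/20475) = 6124/20475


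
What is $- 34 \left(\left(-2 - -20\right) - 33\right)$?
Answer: $510$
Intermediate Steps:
$- 34 \left(\left(-2 - -20\right) - 33\right) = - 34 \left(\left(-2 + 20\right) - 33\right) = - 34 \left(18 - 33\right) = \left(-34\right) \left(-15\right) = 510$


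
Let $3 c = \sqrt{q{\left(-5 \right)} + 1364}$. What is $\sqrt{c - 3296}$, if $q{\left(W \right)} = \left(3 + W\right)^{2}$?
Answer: $\sqrt{-3296 + 2 \sqrt{38}} \approx 57.303 i$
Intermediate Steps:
$c = 2 \sqrt{38}$ ($c = \frac{\sqrt{\left(3 - 5\right)^{2} + 1364}}{3} = \frac{\sqrt{\left(-2\right)^{2} + 1364}}{3} = \frac{\sqrt{4 + 1364}}{3} = \frac{\sqrt{1368}}{3} = \frac{6 \sqrt{38}}{3} = 2 \sqrt{38} \approx 12.329$)
$\sqrt{c - 3296} = \sqrt{2 \sqrt{38} - 3296} = \sqrt{-3296 + 2 \sqrt{38}}$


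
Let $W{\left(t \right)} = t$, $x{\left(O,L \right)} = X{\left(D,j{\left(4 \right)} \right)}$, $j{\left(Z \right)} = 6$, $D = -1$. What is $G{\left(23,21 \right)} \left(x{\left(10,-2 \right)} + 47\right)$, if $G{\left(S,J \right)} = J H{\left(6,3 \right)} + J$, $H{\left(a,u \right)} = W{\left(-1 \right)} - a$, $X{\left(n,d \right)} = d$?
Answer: $-6678$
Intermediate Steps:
$x{\left(O,L \right)} = 6$
$H{\left(a,u \right)} = -1 - a$
$G{\left(S,J \right)} = - 6 J$ ($G{\left(S,J \right)} = J \left(-1 - 6\right) + J = J \left(-7\right) + J = - 7 J + J = - 6 J$)
$G{\left(23,21 \right)} \left(x{\left(10,-2 \right)} + 47\right) = \left(-6\right) 21 \left(6 + 47\right) = \left(-126\right) 53 = -6678$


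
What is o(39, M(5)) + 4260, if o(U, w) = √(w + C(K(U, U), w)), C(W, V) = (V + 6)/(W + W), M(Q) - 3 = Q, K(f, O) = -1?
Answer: 4261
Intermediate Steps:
M(Q) = 3 + Q
C(W, V) = (6 + V)/(2*W) (C(W, V) = (6 + V)/((2*W)) = (6 + V)*(1/(2*W)) = (6 + V)/(2*W))
o(U, w) = √(-3 + w/2) (o(U, w) = √(w + (½)*(6 + w)/(-1)) = √(w + (½)*(-1)*(6 + w)) = √(w + (-3 - w/2)) = √(-3 + w/2))
o(39, M(5)) + 4260 = √(-12 + 2*(3 + 5))/2 + 4260 = √(-12 + 2*8)/2 + 4260 = √(-12 + 16)/2 + 4260 = √4/2 + 4260 = (½)*2 + 4260 = 1 + 4260 = 4261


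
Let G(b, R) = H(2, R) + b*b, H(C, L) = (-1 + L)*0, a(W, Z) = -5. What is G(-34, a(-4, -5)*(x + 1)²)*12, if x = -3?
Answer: 13872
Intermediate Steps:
H(C, L) = 0
G(b, R) = b² (G(b, R) = 0 + b*b = 0 + b² = b²)
G(-34, a(-4, -5)*(x + 1)²)*12 = (-34)²*12 = 1156*12 = 13872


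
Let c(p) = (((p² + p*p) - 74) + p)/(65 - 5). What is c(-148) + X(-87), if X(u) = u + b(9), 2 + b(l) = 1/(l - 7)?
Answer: 9569/15 ≈ 637.93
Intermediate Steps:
b(l) = -2 + 1/(-7 + l) (b(l) = -2 + 1/(l - 7) = -2 + 1/(-7 + l))
X(u) = -3/2 + u (X(u) = u + (15 - 2*9)/(-7 + 9) = u + (15 - 18)/2 = u + (½)*(-3) = u - 3/2 = -3/2 + u)
c(p) = -37/30 + p²/30 + p/60 (c(p) = (((p² + p²) - 74) + p)/60 = ((2*p² - 74) + p)*(1/60) = ((-74 + 2*p²) + p)*(1/60) = (-74 + p + 2*p²)*(1/60) = -37/30 + p²/30 + p/60)
c(-148) + X(-87) = (-37/30 + (1/30)*(-148)² + (1/60)*(-148)) + (-3/2 - 87) = (-37/30 + (1/30)*21904 - 37/15) - 177/2 = (-37/30 + 10952/15 - 37/15) - 177/2 = 21793/30 - 177/2 = 9569/15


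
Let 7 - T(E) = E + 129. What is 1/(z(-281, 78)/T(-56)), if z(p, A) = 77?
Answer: -6/7 ≈ -0.85714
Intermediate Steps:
T(E) = -122 - E (T(E) = 7 - (E + 129) = 7 - (129 + E) = 7 + (-129 - E) = -122 - E)
1/(z(-281, 78)/T(-56)) = 1/(77/(-122 - 1*(-56))) = 1/(77/(-122 + 56)) = 1/(77/(-66)) = 1/(77*(-1/66)) = 1/(-7/6) = -6/7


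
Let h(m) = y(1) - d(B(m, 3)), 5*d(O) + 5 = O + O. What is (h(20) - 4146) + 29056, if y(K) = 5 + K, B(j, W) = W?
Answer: 124579/5 ≈ 24916.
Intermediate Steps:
d(O) = -1 + 2*O/5 (d(O) = -1 + (O + O)/5 = -1 + (2*O)/5 = -1 + 2*O/5)
h(m) = 29/5 (h(m) = (5 + 1) - (-1 + (2/5)*3) = 6 - (-1 + 6/5) = 6 - 1*1/5 = 6 - 1/5 = 29/5)
(h(20) - 4146) + 29056 = (29/5 - 4146) + 29056 = -20701/5 + 29056 = 124579/5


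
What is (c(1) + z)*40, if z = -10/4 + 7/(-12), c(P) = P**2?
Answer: -250/3 ≈ -83.333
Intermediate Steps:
z = -37/12 (z = -10*1/4 + 7*(-1/12) = -5/2 - 7/12 = -37/12 ≈ -3.0833)
(c(1) + z)*40 = (1**2 - 37/12)*40 = (1 - 37/12)*40 = -25/12*40 = -250/3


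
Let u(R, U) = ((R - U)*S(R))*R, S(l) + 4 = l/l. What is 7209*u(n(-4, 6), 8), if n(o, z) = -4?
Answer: -1038096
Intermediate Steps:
S(l) = -3 (S(l) = -4 + l/l = -4 + 1 = -3)
u(R, U) = R*(-3*R + 3*U) (u(R, U) = ((R - U)*(-3))*R = (-3*R + 3*U)*R = R*(-3*R + 3*U))
7209*u(n(-4, 6), 8) = 7209*(3*(-4)*(8 - 1*(-4))) = 7209*(3*(-4)*(8 + 4)) = 7209*(3*(-4)*12) = 7209*(-144) = -1038096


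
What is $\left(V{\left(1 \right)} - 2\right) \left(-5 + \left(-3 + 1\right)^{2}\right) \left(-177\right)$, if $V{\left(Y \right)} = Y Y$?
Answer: $-177$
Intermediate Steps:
$V{\left(Y \right)} = Y^{2}$
$\left(V{\left(1 \right)} - 2\right) \left(-5 + \left(-3 + 1\right)^{2}\right) \left(-177\right) = \left(1^{2} - 2\right) \left(-5 + \left(-3 + 1\right)^{2}\right) \left(-177\right) = \left(1 - 2\right) \left(-5 + \left(-2\right)^{2}\right) \left(-177\right) = - (-5 + 4) \left(-177\right) = \left(-1\right) \left(-1\right) \left(-177\right) = 1 \left(-177\right) = -177$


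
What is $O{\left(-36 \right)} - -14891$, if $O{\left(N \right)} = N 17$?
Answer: $14279$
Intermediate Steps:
$O{\left(N \right)} = 17 N$
$O{\left(-36 \right)} - -14891 = 17 \left(-36\right) - -14891 = -612 + 14891 = 14279$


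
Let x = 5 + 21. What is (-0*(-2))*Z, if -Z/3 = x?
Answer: 0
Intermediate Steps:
x = 26
Z = -78 (Z = -3*26 = -78)
(-0*(-2))*Z = -0*(-2)*(-78) = -9*0*(-78) = 0*(-78) = 0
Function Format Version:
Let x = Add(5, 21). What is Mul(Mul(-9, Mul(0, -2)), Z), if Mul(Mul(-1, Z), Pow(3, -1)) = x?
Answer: 0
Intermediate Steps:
x = 26
Z = -78 (Z = Mul(-3, 26) = -78)
Mul(Mul(-9, Mul(0, -2)), Z) = Mul(Mul(-9, Mul(0, -2)), -78) = Mul(Mul(-9, 0), -78) = Mul(0, -78) = 0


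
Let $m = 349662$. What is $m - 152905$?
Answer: $196757$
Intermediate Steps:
$m - 152905 = 349662 - 152905 = 196757$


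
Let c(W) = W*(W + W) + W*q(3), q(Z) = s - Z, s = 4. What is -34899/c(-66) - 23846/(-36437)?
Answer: -355147449/105011434 ≈ -3.3820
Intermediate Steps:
q(Z) = 4 - Z
c(W) = W + 2*W**2 (c(W) = W*(W + W) + W*(4 - 1*3) = W*(2*W) + W*(4 - 3) = 2*W**2 + W*1 = 2*W**2 + W = W + 2*W**2)
-34899/c(-66) - 23846/(-36437) = -34899*(-1/(66*(1 + 2*(-66)))) - 23846/(-36437) = -34899*(-1/(66*(1 - 132))) - 23846*(-1/36437) = -34899/((-66*(-131))) + 23846/36437 = -34899/8646 + 23846/36437 = -34899*1/8646 + 23846/36437 = -11633/2882 + 23846/36437 = -355147449/105011434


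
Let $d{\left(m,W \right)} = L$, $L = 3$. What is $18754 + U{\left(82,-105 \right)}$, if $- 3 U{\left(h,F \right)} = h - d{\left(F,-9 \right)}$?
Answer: $\frac{56183}{3} \approx 18728.0$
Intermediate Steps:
$d{\left(m,W \right)} = 3$
$U{\left(h,F \right)} = 1 - \frac{h}{3}$ ($U{\left(h,F \right)} = - \frac{h - 3}{3} = - \frac{-3 + h}{3} = 1 - \frac{h}{3}$)
$18754 + U{\left(82,-105 \right)} = 18754 + \left(1 - \frac{82}{3}\right) = 18754 - \frac{79}{3} = \frac{56183}{3}$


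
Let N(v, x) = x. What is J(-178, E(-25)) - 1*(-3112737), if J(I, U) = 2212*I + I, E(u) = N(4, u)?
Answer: 2718823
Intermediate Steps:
E(u) = u
J(I, U) = 2213*I
J(-178, E(-25)) - 1*(-3112737) = 2213*(-178) - 1*(-3112737) = -393914 + 3112737 = 2718823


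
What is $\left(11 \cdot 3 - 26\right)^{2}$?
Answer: $49$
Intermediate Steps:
$\left(11 \cdot 3 - 26\right)^{2} = \left(33 - 26\right)^{2} = 7^{2} = 49$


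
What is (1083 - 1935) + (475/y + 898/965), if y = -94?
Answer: -77658883/90710 ≈ -856.12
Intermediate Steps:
(1083 - 1935) + (475/y + 898/965) = (1083 - 1935) + (475/(-94) + 898/965) = -852 + (475*(-1/94) + 898*(1/965)) = -852 + (-475/94 + 898/965) = -852 - 373963/90710 = -77658883/90710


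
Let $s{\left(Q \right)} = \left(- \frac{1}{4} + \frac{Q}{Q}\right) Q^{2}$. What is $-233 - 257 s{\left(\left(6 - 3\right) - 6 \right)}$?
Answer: $- \frac{7871}{4} \approx -1967.8$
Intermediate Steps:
$s{\left(Q \right)} = \frac{3 Q^{2}}{4}$ ($s{\left(Q \right)} = \left(\left(-1\right) \frac{1}{4} + 1\right) Q^{2} = \left(- \frac{1}{4} + 1\right) Q^{2} = \frac{3 Q^{2}}{4}$)
$-233 - 257 s{\left(\left(6 - 3\right) - 6 \right)} = -233 - 257 \frac{3 \left(\left(6 - 3\right) - 6\right)^{2}}{4} = -233 - 257 \frac{3 \left(3 - 6\right)^{2}}{4} = -233 - 257 \frac{3 \left(-3\right)^{2}}{4} = -233 - 257 \cdot \frac{3}{4} \cdot 9 = -233 - \frac{6939}{4} = - \frac{7871}{4}$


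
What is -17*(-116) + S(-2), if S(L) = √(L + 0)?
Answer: 1972 + I*√2 ≈ 1972.0 + 1.4142*I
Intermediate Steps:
S(L) = √L
-17*(-116) + S(-2) = -17*(-116) + √(-2) = 1972 + I*√2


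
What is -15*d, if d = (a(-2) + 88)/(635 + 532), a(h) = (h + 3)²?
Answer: -445/389 ≈ -1.1440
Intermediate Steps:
a(h) = (3 + h)²
d = 89/1167 (d = ((3 - 2)² + 88)/(635 + 532) = (1² + 88)/1167 = (1 + 88)*(1/1167) = 89*(1/1167) = 89/1167 ≈ 0.076264)
-15*d = -15*89/1167 = -445/389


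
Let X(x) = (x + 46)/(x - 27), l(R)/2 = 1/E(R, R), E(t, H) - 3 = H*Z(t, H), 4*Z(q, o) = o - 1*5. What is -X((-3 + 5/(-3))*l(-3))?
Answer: 1214/757 ≈ 1.6037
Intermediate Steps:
Z(q, o) = -5/4 + o/4 (Z(q, o) = (o - 1*5)/4 = (o - 5)/4 = (-5 + o)/4 = -5/4 + o/4)
E(t, H) = 3 + H*(-5/4 + H/4)
l(R) = 2/(3 + R*(-5 + R)/4)
X(x) = (46 + x)/(-27 + x)
-X((-3 + 5/(-3))*l(-3)) = -(46 + (-3 + 5/(-3))*(8/(12 - 3*(-5 - 3))))/(-27 + (-3 + 5/(-3))*(8/(12 - 3*(-5 - 3)))) = -(46 + (-3 + 5*(-1/3))*(8/(12 - 3*(-8))))/(-27 + (-3 + 5*(-1/3))*(8/(12 - 3*(-8)))) = -(46 + (-3 - 5/3)*(8/(12 + 24)))/(-27 + (-3 - 5/3)*(8/(12 + 24))) = -(46 - 112/(3*36))/(-27 - 112/(3*36)) = -(46 - 14/3*2/9)/(-27 - 14/3*2/9) = -(46 - 28/27)/(-27 - 28/27) = -1214/((-757/27)*27) = -(-27)*1214/(757*27) = -1*(-1214/757) = 1214/757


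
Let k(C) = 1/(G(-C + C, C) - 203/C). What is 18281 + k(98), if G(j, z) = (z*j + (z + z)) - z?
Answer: 24551397/1343 ≈ 18281.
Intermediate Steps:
G(j, z) = z + j*z (G(j, z) = (j*z + 2*z) - z = (2*z + j*z) - z = z + j*z)
k(C) = 1/(C - 203/C) (k(C) = 1/(C*(1 + (-C + C)) - 203/C) = 1/(C*(1 + 0) - 203/C) = 1/(C*1 - 203/C) = 1/(C - 203/C))
18281 + k(98) = 18281 + 98/(-203 + 98²) = 18281 + 98/(-203 + 9604) = 18281 + 98/9401 = 18281 + 98*(1/9401) = 18281 + 14/1343 = 24551397/1343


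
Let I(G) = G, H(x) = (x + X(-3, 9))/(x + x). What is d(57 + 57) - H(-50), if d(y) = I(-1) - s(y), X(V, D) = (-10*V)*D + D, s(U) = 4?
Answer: -271/100 ≈ -2.7100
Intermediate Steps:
X(V, D) = D - 10*D*V (X(V, D) = -10*D*V + D = D - 10*D*V)
H(x) = (279 + x)/(2*x) (H(x) = (x + 9*(1 - 10*(-3)))/(x + x) = (x + 9*(1 + 30))/((2*x)) = (x + 9*31)*(1/(2*x)) = (x + 279)*(1/(2*x)) = (279 + x)*(1/(2*x)) = (279 + x)/(2*x))
d(y) = -5 (d(y) = -1 - 1*4 = -1 - 4 = -5)
d(57 + 57) - H(-50) = -5 - (279 - 50)/(2*(-50)) = -5 - (-1)*229/(2*50) = -5 - 1*(-229/100) = -5 + 229/100 = -271/100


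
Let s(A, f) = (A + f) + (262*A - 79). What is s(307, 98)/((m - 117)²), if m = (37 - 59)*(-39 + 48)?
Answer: 5384/6615 ≈ 0.81391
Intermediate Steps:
s(A, f) = -79 + f + 263*A (s(A, f) = (A + f) + (-79 + 262*A) = -79 + f + 263*A)
m = -198 (m = -22*9 = -198)
s(307, 98)/((m - 117)²) = (-79 + 98 + 263*307)/((-198 - 117)²) = (-79 + 98 + 80741)/((-315)²) = 80760/99225 = 80760*(1/99225) = 5384/6615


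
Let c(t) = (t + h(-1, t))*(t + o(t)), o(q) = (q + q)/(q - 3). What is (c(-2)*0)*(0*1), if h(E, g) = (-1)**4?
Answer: 0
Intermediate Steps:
h(E, g) = 1
o(q) = 2*q/(-3 + q) (o(q) = (2*q)/(-3 + q) = 2*q/(-3 + q))
c(t) = (1 + t)*(t + 2*t/(-3 + t)) (c(t) = (t + 1)*(t + 2*t/(-3 + t)) = (1 + t)*(t + 2*t/(-3 + t)))
(c(-2)*0)*(0*1) = ((((-2)**3 - 1*(-2))/(-3 - 2))*0)*(0*1) = (((-8 + 2)/(-5))*0)*0 = (-1/5*(-6)*0)*0 = ((6/5)*0)*0 = 0*0 = 0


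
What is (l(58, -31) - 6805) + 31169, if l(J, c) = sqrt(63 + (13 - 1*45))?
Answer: 24364 + sqrt(31) ≈ 24370.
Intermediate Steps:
l(J, c) = sqrt(31) (l(J, c) = sqrt(63 + (13 - 45)) = sqrt(63 - 32) = sqrt(31))
(l(58, -31) - 6805) + 31169 = (sqrt(31) - 6805) + 31169 = (-6805 + sqrt(31)) + 31169 = 24364 + sqrt(31)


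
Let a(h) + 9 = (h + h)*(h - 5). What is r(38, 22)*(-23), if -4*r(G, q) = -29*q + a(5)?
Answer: -14881/4 ≈ -3720.3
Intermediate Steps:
a(h) = -9 + 2*h*(-5 + h) (a(h) = -9 + (h + h)*(h - 5) = -9 + (2*h)*(-5 + h) = -9 + 2*h*(-5 + h))
r(G, q) = 9/4 + 29*q/4 (r(G, q) = -(-29*q + (-9 - 10*5 + 2*5²))/4 = -(-29*q + (-9 - 50 + 2*25))/4 = -(-29*q + (-9 - 50 + 50))/4 = -(-29*q - 9)/4 = -(-9 - 29*q)/4 = 9/4 + 29*q/4)
r(38, 22)*(-23) = (9/4 + (29/4)*22)*(-23) = (9/4 + 319/2)*(-23) = (647/4)*(-23) = -14881/4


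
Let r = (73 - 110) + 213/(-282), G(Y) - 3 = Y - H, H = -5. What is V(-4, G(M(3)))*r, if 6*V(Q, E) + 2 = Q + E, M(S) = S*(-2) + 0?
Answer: 1183/47 ≈ 25.170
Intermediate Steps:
M(S) = -2*S (M(S) = -2*S + 0 = -2*S)
G(Y) = 8 + Y (G(Y) = 3 + (Y - 1*(-5)) = 3 + (Y + 5) = 3 + (5 + Y) = 8 + Y)
V(Q, E) = -⅓ + E/6 + Q/6 (V(Q, E) = -⅓ + (Q + E)/6 = -⅓ + (E + Q)/6 = -⅓ + (E/6 + Q/6) = -⅓ + E/6 + Q/6)
r = -3549/94 (r = -37 + 213*(-1/282) = -37 - 71/94 = -3549/94 ≈ -37.755)
V(-4, G(M(3)))*r = (-⅓ + (8 - 2*3)/6 + (⅙)*(-4))*(-3549/94) = (-⅓ + (8 - 6)/6 - ⅔)*(-3549/94) = (-⅓ + (⅙)*2 - ⅔)*(-3549/94) = (-⅓ + ⅓ - ⅔)*(-3549/94) = -⅔*(-3549/94) = 1183/47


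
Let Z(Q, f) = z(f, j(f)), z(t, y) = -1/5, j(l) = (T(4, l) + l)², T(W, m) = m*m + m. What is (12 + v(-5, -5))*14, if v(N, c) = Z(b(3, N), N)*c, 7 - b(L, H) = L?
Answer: 182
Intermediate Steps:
b(L, H) = 7 - L
T(W, m) = m + m² (T(W, m) = m² + m = m + m²)
j(l) = (l + l*(1 + l))² (j(l) = (l*(1 + l) + l)² = (l + l*(1 + l))²)
z(t, y) = -⅕ (z(t, y) = -1*⅕ = -⅕)
Z(Q, f) = -⅕
v(N, c) = -c/5
(12 + v(-5, -5))*14 = (12 - ⅕*(-5))*14 = (12 + 1)*14 = 13*14 = 182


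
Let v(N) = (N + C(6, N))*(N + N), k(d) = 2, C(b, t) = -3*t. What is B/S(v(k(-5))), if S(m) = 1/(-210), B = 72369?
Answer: -15197490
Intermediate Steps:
v(N) = -4*N² (v(N) = (N - 3*N)*(N + N) = (-2*N)*(2*N) = -4*N²)
S(m) = -1/210
B/S(v(k(-5))) = 72369/(-1/210) = 72369*(-210) = -15197490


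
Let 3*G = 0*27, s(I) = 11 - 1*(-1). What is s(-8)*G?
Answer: 0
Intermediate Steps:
s(I) = 12 (s(I) = 11 + 1 = 12)
G = 0 (G = (0*27)/3 = (⅓)*0 = 0)
s(-8)*G = 12*0 = 0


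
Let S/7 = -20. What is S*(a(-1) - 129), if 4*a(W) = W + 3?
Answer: 17990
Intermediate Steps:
S = -140 (S = 7*(-20) = -140)
a(W) = ¾ + W/4 (a(W) = (W + 3)/4 = (3 + W)/4 = ¾ + W/4)
S*(a(-1) - 129) = -140*((¾ + (¼)*(-1)) - 129) = -140*((¾ - ¼) - 129) = -140*(½ - 129) = -140*(-257/2) = 17990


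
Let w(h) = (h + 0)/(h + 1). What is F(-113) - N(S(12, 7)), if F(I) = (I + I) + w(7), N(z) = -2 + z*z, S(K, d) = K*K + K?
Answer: -196473/8 ≈ -24559.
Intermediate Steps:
S(K, d) = K + K**2 (S(K, d) = K**2 + K = K + K**2)
N(z) = -2 + z**2
w(h) = h/(1 + h)
F(I) = 7/8 + 2*I (F(I) = (I + I) + 7/(1 + 7) = 2*I + 7/8 = 7/8 + 2*I)
F(-113) - N(S(12, 7)) = (7/8 + 2*(-113)) - (-2 + (12*(1 + 12))**2) = (7/8 - 226) - (-2 + (12*13)**2) = -1801/8 - (-2 + 156**2) = -1801/8 - (-2 + 24336) = -1801/8 - 1*24334 = -1801/8 - 24334 = -196473/8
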